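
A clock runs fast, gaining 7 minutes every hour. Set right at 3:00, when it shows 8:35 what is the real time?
For every 60 true minutes, the faulty clock advances 67 minutes, so 1 faulty-clock minute corresponds to 60/67 true minutes.
From 3:00 to 8:35 on the faulty dial is 335 minutes.
True elapsed: 335 x 60/67 = 300 minutes = 5 hours.
True time: 3:00 + 5 hours = 8:00.

Final answer: 8:00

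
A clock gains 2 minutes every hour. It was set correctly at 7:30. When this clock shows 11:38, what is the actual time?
For every 60 true minutes, the faulty clock advances 62 minutes, so 1 faulty-clock minute corresponds to 60/62 true minutes.
From 7:30 to 11:38 on the faulty dial is 248 minutes.
True elapsed: 248 x 60/62 = 240 minutes = 4 hours.
True time: 7:30 + 4 hours = 11:30.

Final answer: 11:30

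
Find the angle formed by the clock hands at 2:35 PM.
Hour hand position: 2 x 30 + 35 x 0.5 = 77.5 degrees
Minute hand position: 35 x 6 = 210 degrees
Difference: |77.5 - 210| = 132.5 degrees
The angle between the hands is 132.5 degrees

Final answer: 132.5 degrees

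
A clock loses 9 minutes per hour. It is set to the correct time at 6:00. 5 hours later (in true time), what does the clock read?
For every 60 true minutes, the faulty clock advances 60 - 9 = 51 minutes.
True elapsed: 5 hours = 300 minutes.
Faulty clock advances: 300 x 51/60 = 255 minutes (drift: 45 minutes behind).
Shown time: 6:00 + 255 minutes = 10:15.

Final answer: 10:15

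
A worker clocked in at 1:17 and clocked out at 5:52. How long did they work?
From 1:17 to 5:52:
(5 x 60 + 52) - (1 x 60 + 17) = 352 - 77 = 275 minutes
= 4 hours and 35 minutes

Final answer: 4 hours and 35 minutes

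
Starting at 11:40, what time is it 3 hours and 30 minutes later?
Starting time: 11:40
Adding 30 minutes to 40 minutes: 40 + 30 = 70 minutes = 1 hour and 10 minutes
Adding 3 hours: 11 + 3 + 1 (carry) = 15 - 12 = 3
Final time: 3:10

Final answer: 3:10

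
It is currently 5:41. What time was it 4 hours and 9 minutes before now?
Starting time: 5:41 = 341 total minutes past 12:00
Subtracting: 4 hours and 9 minutes = 249 minutes
341 - 249 = 92 minutes
= 1 hour and 32 minutes past 12:00 = 1:32

Final answer: 1:32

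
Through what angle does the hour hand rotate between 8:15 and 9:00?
The hour hand moves 0.5 degrees per minute.
Time elapsed: 9:00 - 8:15 = 45 minutes
Angular displacement: 45 x 0.5 = 22.5 degrees

Final answer: 22.5 degrees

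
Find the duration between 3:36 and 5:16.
From 3:36 to 5:16:
(5 x 60 + 16) - (3 x 60 + 36) = 316 - 216 = 100 minutes
= 1 hour and 40 minutes

Final answer: 1 hour and 40 minutes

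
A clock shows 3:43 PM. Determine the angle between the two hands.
Hour hand position: 3 x 30 + 43 x 0.5 = 111.5 degrees
Minute hand position: 43 x 6 = 258 degrees
Difference: |111.5 - 258| = 146.5 degrees
The angle between the hands is 146.5 degrees

Final answer: 146.5 degrees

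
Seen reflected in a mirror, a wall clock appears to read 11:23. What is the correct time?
Reflection across the vertical (12-6) axis maps a hand at angle A degrees to (360 - A) degrees, which sends a reading of T minutes past 12:00 to (720 - T) minutes past 12:00.
Mirror reads 11:23 = 683 minutes past 12:00.
Actual time: (720 - 683) mod 720 = 37 minutes = 12:37.

Final answer: 12:37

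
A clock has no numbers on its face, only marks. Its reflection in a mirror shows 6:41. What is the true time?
Reflection across the vertical (12-6) axis maps a hand at angle A degrees to (360 - A) degrees, which sends a reading of T minutes past 12:00 to (720 - T) minutes past 12:00.
Mirror reads 6:41 = 401 minutes past 12:00.
Actual time: (720 - 401) mod 720 = 319 minutes = 5:19.

Final answer: 5:19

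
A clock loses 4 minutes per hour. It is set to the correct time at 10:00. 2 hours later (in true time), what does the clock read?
For every 60 true minutes, the faulty clock advances 60 - 4 = 56 minutes.
True elapsed: 2 hours = 120 minutes.
Faulty clock advances: 120 x 56/60 = 112 minutes (drift: 8 minutes behind).
Shown time: 10:00 + 112 minutes = 11:52.

Final answer: 11:52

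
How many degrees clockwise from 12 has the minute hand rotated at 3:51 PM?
The minute hand moves 6 degrees per minute.
At 3:51: 51 x 6 = 306 degrees

Final answer: 306 degrees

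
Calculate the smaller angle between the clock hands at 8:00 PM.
Hour hand position: 8 x 30 + 0 x 0.5 = 240 degrees
Minute hand position: 0 x 6 = 0 degrees
Difference: |240 - 0| = 240 degrees
Since 240 > 180, the smaller angle is 360 - 240 = 120 degrees

Final answer: 120 degrees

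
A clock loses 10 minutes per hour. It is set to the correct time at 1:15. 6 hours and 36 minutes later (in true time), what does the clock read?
For every 60 true minutes, the faulty clock advances 60 - 10 = 50 minutes.
True elapsed: 6 hours and 36 minutes = 396 minutes.
Faulty clock advances: 396 x 50/60 = 330 minutes (drift: 66 minutes behind).
Shown time: 1:15 + 330 minutes = 6:45.

Final answer: 6:45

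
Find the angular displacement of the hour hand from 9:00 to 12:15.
The hour hand moves 0.5 degrees per minute.
Time elapsed: 12:15 - 9:00 = 195 minutes
Angular displacement: 195 x 0.5 = 97.5 degrees

Final answer: 97.5 degrees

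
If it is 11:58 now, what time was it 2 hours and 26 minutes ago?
Starting time: 11:58 = 718 total minutes past 12:00
Subtracting: 2 hours and 26 minutes = 146 minutes
718 - 146 = 572 minutes
= 9 hours and 32 minutes past 12:00 = 9:32

Final answer: 9:32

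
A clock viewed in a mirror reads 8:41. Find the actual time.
Reflection across the vertical (12-6) axis maps a hand at angle A degrees to (360 - A) degrees, which sends a reading of T minutes past 12:00 to (720 - T) minutes past 12:00.
Mirror reads 8:41 = 521 minutes past 12:00.
Actual time: (720 - 521) mod 720 = 199 minutes = 3:19.

Final answer: 3:19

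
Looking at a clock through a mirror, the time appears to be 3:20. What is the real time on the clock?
Reflection across the vertical (12-6) axis maps a hand at angle A degrees to (360 - A) degrees, which sends a reading of T minutes past 12:00 to (720 - T) minutes past 12:00.
Mirror reads 3:20 = 200 minutes past 12:00.
Actual time: (720 - 200) mod 720 = 520 minutes = 8:40.

Final answer: 8:40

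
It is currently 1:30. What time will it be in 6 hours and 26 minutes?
Starting time: 1:30
Adding 26 minutes to 30 minutes: 30 + 26 = 56 minutes
Adding 6 hours: 1 + 6 = 7
Final time: 7:56

Final answer: 7:56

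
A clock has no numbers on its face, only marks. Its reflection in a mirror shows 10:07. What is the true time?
Reflection across the vertical (12-6) axis maps a hand at angle A degrees to (360 - A) degrees, which sends a reading of T minutes past 12:00 to (720 - T) minutes past 12:00.
Mirror reads 10:07 = 607 minutes past 12:00.
Actual time: (720 - 607) mod 720 = 113 minutes = 1:53.

Final answer: 1:53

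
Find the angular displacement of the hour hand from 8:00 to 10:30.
The hour hand moves 0.5 degrees per minute.
Time elapsed: 10:30 - 8:00 = 150 minutes
Angular displacement: 150 x 0.5 = 75 degrees

Final answer: 75 degrees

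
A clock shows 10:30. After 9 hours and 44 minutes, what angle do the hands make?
First find the time 9 hours and 44 minutes after 10:30.
Total minutes: 10 x 60 + 30 + 9 x 60 + 44 = 1214.
1214 mod 720 = 494 minutes = 8:14.
Now compute the angle at 8:14:
Hour hand: 8 x 30 + 14 x 0.5 = 247 degrees
Minute hand: 14 x 6 = 84 degrees
Difference: |247 - 84| = 163 degrees
The angle is 163 degrees

Final answer: 163 degrees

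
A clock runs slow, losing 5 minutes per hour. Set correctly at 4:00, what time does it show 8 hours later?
For every 60 true minutes, the faulty clock advances 60 - 5 = 55 minutes.
True elapsed: 8 hours = 480 minutes.
Faulty clock advances: 480 x 55/60 = 440 minutes (drift: 40 minutes behind).
Shown time: 4:00 + 440 minutes = 11:20.

Final answer: 11:20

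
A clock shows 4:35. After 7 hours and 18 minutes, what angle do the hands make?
First find the time 7 hours and 18 minutes after 4:35.
Total minutes: 4 x 60 + 35 + 7 x 60 + 18 = 713.
713 mod 720 = 713 minutes = 11:53.
Now compute the angle at 11:53:
Hour hand: 11 x 30 + 53 x 0.5 = 356.5 degrees
Minute hand: 53 x 6 = 318 degrees
Difference: |356.5 - 318| = 38.5 degrees
The angle is 38.5 degrees

Final answer: 38.5 degrees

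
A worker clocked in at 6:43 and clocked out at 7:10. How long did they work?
From 6:43 to 7:10:
(7 x 60 + 10) - (6 x 60 + 43) = 430 - 403 = 27 minutes
= 27 minutes

Final answer: 27 minutes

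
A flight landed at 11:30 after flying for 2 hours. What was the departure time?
Starting time: 11:30 = 690 total minutes past 12:00
Subtracting: 2 hours = 120 minutes
690 - 120 = 570 minutes
= 9 hours and 30 minutes past 12:00 = 9:30

Final answer: 9:30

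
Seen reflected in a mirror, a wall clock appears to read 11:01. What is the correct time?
Reflection across the vertical (12-6) axis maps a hand at angle A degrees to (360 - A) degrees, which sends a reading of T minutes past 12:00 to (720 - T) minutes past 12:00.
Mirror reads 11:01 = 661 minutes past 12:00.
Actual time: (720 - 661) mod 720 = 59 minutes = 12:59.

Final answer: 12:59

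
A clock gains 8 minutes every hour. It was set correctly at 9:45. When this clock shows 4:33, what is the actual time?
For every 60 true minutes, the faulty clock advances 68 minutes, so 1 faulty-clock minute corresponds to 60/68 true minutes.
From 9:45 to 4:33 on the faulty dial is 408 minutes.
True elapsed: 408 x 60/68 = 360 minutes = 6 hours.
True time: 9:45 + 6 hours = 3:45.

Final answer: 3:45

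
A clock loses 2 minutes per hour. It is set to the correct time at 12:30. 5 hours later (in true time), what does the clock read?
For every 60 true minutes, the faulty clock advances 60 - 2 = 58 minutes.
True elapsed: 5 hours = 300 minutes.
Faulty clock advances: 300 x 58/60 = 290 minutes (drift: 10 minutes behind).
Shown time: 12:30 + 290 minutes = 5:20.

Final answer: 5:20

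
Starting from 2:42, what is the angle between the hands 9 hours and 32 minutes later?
First find the time 9 hours and 32 minutes after 2:42.
Total minutes: 2 x 60 + 42 + 9 x 60 + 32 = 734.
734 mod 720 = 14 minutes = 12:14.
Now compute the angle at 12:14:
Hour hand: 0 x 30 + 14 x 0.5 = 7 degrees
Minute hand: 14 x 6 = 84 degrees
Difference: |7 - 84| = 77 degrees
The angle is 77 degrees

Final answer: 77 degrees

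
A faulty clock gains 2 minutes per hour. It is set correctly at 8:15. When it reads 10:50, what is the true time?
For every 60 true minutes, the faulty clock advances 62 minutes, so 1 faulty-clock minute corresponds to 60/62 true minutes.
From 8:15 to 10:50 on the faulty dial is 155 minutes.
True elapsed: 155 x 60/62 = 150 minutes = 2 hours and 30 minutes.
True time: 8:15 + 2 hours and 30 minutes = 10:45.

Final answer: 10:45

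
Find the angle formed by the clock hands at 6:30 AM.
Hour hand position: 6 x 30 + 30 x 0.5 = 195 degrees
Minute hand position: 30 x 6 = 180 degrees
Difference: |195 - 180| = 15 degrees
The angle between the hands is 15 degrees

Final answer: 15 degrees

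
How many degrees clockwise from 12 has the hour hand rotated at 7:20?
The hour hand moves 30 degrees per hour and 0.5 degrees per minute.
At 7:20: (7) x 30 + 20 x 0.5 = 210 + 10 = 220 degrees

Final answer: 220 degrees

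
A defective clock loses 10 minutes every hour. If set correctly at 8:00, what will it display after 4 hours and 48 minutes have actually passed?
For every 60 true minutes, the faulty clock advances 60 - 10 = 50 minutes.
True elapsed: 4 hours and 48 minutes = 288 minutes.
Faulty clock advances: 288 x 50/60 = 240 minutes (drift: 48 minutes behind).
Shown time: 8:00 + 240 minutes = 12:00.

Final answer: 12:00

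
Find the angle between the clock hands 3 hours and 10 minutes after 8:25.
First find the time 3 hours and 10 minutes after 8:25.
Total minutes: 8 x 60 + 25 + 3 x 60 + 10 = 695.
695 mod 720 = 695 minutes = 11:35.
Now compute the angle at 11:35:
Hour hand: 11 x 30 + 35 x 0.5 = 347.5 degrees
Minute hand: 35 x 6 = 210 degrees
Difference: |347.5 - 210| = 137.5 degrees
The angle is 137.5 degrees

Final answer: 137.5 degrees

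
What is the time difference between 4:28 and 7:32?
From 4:28 to 7:32:
(7 x 60 + 32) - (4 x 60 + 28) = 452 - 268 = 184 minutes
= 3 hours and 4 minutes

Final answer: 3 hours and 4 minutes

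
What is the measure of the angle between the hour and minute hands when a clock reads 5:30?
Hour hand position: 5 x 30 + 30 x 0.5 = 165 degrees
Minute hand position: 30 x 6 = 180 degrees
Difference: |165 - 180| = 15 degrees
The angle between the hands is 15 degrees

Final answer: 15 degrees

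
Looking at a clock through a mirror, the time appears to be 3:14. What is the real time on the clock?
Reflection across the vertical (12-6) axis maps a hand at angle A degrees to (360 - A) degrees, which sends a reading of T minutes past 12:00 to (720 - T) minutes past 12:00.
Mirror reads 3:14 = 194 minutes past 12:00.
Actual time: (720 - 194) mod 720 = 526 minutes = 8:46.

Final answer: 8:46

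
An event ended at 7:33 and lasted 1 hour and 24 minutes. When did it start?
Starting time: 7:33 = 453 total minutes past 12:00
Subtracting: 1 hour and 24 minutes = 84 minutes
453 - 84 = 369 minutes
= 6 hours and 9 minutes past 12:00 = 6:09

Final answer: 6:09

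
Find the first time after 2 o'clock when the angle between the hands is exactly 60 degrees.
At t minutes past 2:00, the hour hand is at 30 x 2 + 0.5t degrees and the minute hand is at 6t degrees.
The smaller angle between them is 60 degrees when |30H - 5.5t| = 60 or |30H - 5.5t| = 300.
With H = 2, solve 30 x 2 - 5.5t = +/- target for each target:
  t = (30 x 2 - 60) / 5.5 = 0 (outside (0, 60))
  t = (30 x 2 + 60) / 5.5 = 21.82
  t = (30 x 2 - 300) / 5.5 = -43.64 (outside (0, 60))
  t = (30 x 2 + 300) / 5.5 = 65.45 (outside (0, 60))
Valid solutions in (0, 60): {21.82} minutes.
The first occurrence is t = 21.82 minutes.
The hands form a 60-degree angle at 21.82 minutes past 2:00.

Final answer: 21.82 minutes past 2:00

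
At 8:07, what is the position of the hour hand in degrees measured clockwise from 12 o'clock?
The hour hand moves 30 degrees per hour and 0.5 degrees per minute.
At 8:07: (8) x 30 + 7 x 0.5 = 240 + 3.5 = 243.5 degrees

Final answer: 243.5 degrees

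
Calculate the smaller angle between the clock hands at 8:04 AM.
Hour hand position: 8 x 30 + 4 x 0.5 = 242 degrees
Minute hand position: 4 x 6 = 24 degrees
Difference: |242 - 24| = 218 degrees
Since 218 > 180, the smaller angle is 360 - 218 = 142 degrees

Final answer: 142 degrees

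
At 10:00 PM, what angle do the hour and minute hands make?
Hour hand position: 10 x 30 + 0 x 0.5 = 300 degrees
Minute hand position: 0 x 6 = 0 degrees
Difference: |300 - 0| = 300 degrees
Since 300 > 180, the smaller angle is 360 - 300 = 60 degrees

Final answer: 60 degrees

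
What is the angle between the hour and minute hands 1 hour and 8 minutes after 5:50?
First find the time 1 hour and 8 minutes after 5:50.
Total minutes: 5 x 60 + 50 + 1 x 60 + 8 = 418.
418 mod 720 = 418 minutes = 6:58.
Now compute the angle at 6:58:
Hour hand: 6 x 30 + 58 x 0.5 = 209 degrees
Minute hand: 58 x 6 = 348 degrees
Difference: |209 - 348| = 139 degrees
The angle is 139 degrees

Final answer: 139 degrees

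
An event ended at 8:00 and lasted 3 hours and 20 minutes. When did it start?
Starting time: 8:00 = 480 total minutes past 12:00
Subtracting: 3 hours and 20 minutes = 200 minutes
480 - 200 = 280 minutes
= 4 hours and 40 minutes past 12:00 = 4:40

Final answer: 4:40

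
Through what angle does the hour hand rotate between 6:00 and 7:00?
The hour hand moves 0.5 degrees per minute.
Time elapsed: 7:00 - 6:00 = 60 minutes
Angular displacement: 60 x 0.5 = 30 degrees

Final answer: 30 degrees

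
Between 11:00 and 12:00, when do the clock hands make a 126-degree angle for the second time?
At t minutes past 11:00, the hour hand is at 30 x 11 + 0.5t degrees and the minute hand is at 6t degrees.
The smaller angle between them is 126 degrees when |30H - 5.5t| = 126 or |30H - 5.5t| = 234.
With H = 11, solve 30 x 11 - 5.5t = +/- target for each target:
  t = (30 x 11 - 126) / 5.5 = 37.09
  t = (30 x 11 + 126) / 5.5 = 82.91 (outside (0, 60))
  t = (30 x 11 - 234) / 5.5 = 17.45
  t = (30 x 11 + 234) / 5.5 = 102.55 (outside (0, 60))
Valid solutions in (0, 60): {17.45, 37.09} minutes.
The second occurrence is t = 37.09 minutes.
The hands form a 126-degree angle at 37.09 minutes past 11:00.

Final answer: 37.09 minutes past 11:00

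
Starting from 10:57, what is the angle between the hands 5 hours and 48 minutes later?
First find the time 5 hours and 48 minutes after 10:57.
Total minutes: 10 x 60 + 57 + 5 x 60 + 48 = 1005.
1005 mod 720 = 285 minutes = 4:45.
Now compute the angle at 4:45:
Hour hand: 4 x 30 + 45 x 0.5 = 142.5 degrees
Minute hand: 45 x 6 = 270 degrees
Difference: |142.5 - 270| = 127.5 degrees
The angle is 127.5 degrees

Final answer: 127.5 degrees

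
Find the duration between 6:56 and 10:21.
From 6:56 to 10:21:
(10 x 60 + 21) - (6 x 60 + 56) = 621 - 416 = 205 minutes
= 3 hours and 25 minutes

Final answer: 3 hours and 25 minutes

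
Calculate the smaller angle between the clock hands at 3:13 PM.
Hour hand position: 3 x 30 + 13 x 0.5 = 96.5 degrees
Minute hand position: 13 x 6 = 78 degrees
Difference: |96.5 - 78| = 18.5 degrees
The angle between the hands is 18.5 degrees

Final answer: 18.5 degrees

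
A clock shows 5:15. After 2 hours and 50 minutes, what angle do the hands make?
First find the time 2 hours and 50 minutes after 5:15.
Total minutes: 5 x 60 + 15 + 2 x 60 + 50 = 485.
485 mod 720 = 485 minutes = 8:05.
Now compute the angle at 8:05:
Hour hand: 8 x 30 + 5 x 0.5 = 242.5 degrees
Minute hand: 5 x 6 = 30 degrees
Difference: |242.5 - 30| = 212.5 degrees
Smaller angle: 360 - 212.5 = 147.5 degrees

Final answer: 147.5 degrees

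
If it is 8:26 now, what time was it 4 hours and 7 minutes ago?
Starting time: 8:26 = 506 total minutes past 12:00
Subtracting: 4 hours and 7 minutes = 247 minutes
506 - 247 = 259 minutes
= 4 hours and 19 minutes past 12:00 = 4:19

Final answer: 4:19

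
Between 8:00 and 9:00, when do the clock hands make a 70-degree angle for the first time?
At t minutes past 8:00, the hour hand is at 30 x 8 + 0.5t degrees and the minute hand is at 6t degrees.
The smaller angle between them is 70 degrees when |30H - 5.5t| = 70 or |30H - 5.5t| = 290.
With H = 8, solve 30 x 8 - 5.5t = +/- target for each target:
  t = (30 x 8 - 70) / 5.5 = 30.91
  t = (30 x 8 + 70) / 5.5 = 56.36
  t = (30 x 8 - 290) / 5.5 = -9.09 (outside (0, 60))
  t = (30 x 8 + 290) / 5.5 = 96.36 (outside (0, 60))
Valid solutions in (0, 60): {30.91, 56.36} minutes.
The first occurrence is t = 30.91 minutes.
The hands form a 70-degree angle at 30.91 minutes past 8:00.

Final answer: 30.91 minutes past 8:00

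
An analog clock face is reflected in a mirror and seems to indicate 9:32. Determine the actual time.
Reflection across the vertical (12-6) axis maps a hand at angle A degrees to (360 - A) degrees, which sends a reading of T minutes past 12:00 to (720 - T) minutes past 12:00.
Mirror reads 9:32 = 572 minutes past 12:00.
Actual time: (720 - 572) mod 720 = 148 minutes = 2:28.

Final answer: 2:28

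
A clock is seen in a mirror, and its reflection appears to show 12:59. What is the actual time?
Reflection across the vertical (12-6) axis maps a hand at angle A degrees to (360 - A) degrees, which sends a reading of T minutes past 12:00 to (720 - T) minutes past 12:00.
Mirror reads 12:59 = 59 minutes past 12:00.
Actual time: (720 - 59) mod 720 = 661 minutes = 11:01.

Final answer: 11:01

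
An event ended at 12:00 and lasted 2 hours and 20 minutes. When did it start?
Starting time: 12:00 = 0 total minutes past 12:00
Subtracting: 2 hours and 20 minutes = 140 minutes
0 - 140 = -140 (negative, add 12 hours = 720) = 580 minutes
= 9 hours and 40 minutes past 12:00 = 9:40

Final answer: 9:40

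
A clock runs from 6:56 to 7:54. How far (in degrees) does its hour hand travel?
The hour hand moves 0.5 degrees per minute.
Time elapsed: 7:54 - 6:56 = 58 minutes
Angular displacement: 58 x 0.5 = 29 degrees

Final answer: 29 degrees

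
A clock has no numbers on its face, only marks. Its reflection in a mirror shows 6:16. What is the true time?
Reflection across the vertical (12-6) axis maps a hand at angle A degrees to (360 - A) degrees, which sends a reading of T minutes past 12:00 to (720 - T) minutes past 12:00.
Mirror reads 6:16 = 376 minutes past 12:00.
Actual time: (720 - 376) mod 720 = 344 minutes = 5:44.

Final answer: 5:44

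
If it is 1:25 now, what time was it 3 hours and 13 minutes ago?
Starting time: 1:25 = 85 total minutes past 12:00
Subtracting: 3 hours and 13 minutes = 193 minutes
85 - 193 = -108 (negative, add 12 hours = 720) = 612 minutes
= 10 hours and 12 minutes past 12:00 = 10:12

Final answer: 10:12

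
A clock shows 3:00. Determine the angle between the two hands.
Hour hand position: 3 x 30 + 0 x 0.5 = 90 degrees
Minute hand position: 0 x 6 = 0 degrees
Difference: |90 - 0| = 90 degrees
The angle between the hands is 90 degrees

Final answer: 90 degrees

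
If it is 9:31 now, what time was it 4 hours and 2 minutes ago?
Starting time: 9:31 = 571 total minutes past 12:00
Subtracting: 4 hours and 2 minutes = 242 minutes
571 - 242 = 329 minutes
= 5 hours and 29 minutes past 12:00 = 5:29

Final answer: 5:29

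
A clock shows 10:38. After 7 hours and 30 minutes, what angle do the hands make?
First find the time 7 hours and 30 minutes after 10:38.
Total minutes: 10 x 60 + 38 + 7 x 60 + 30 = 1088.
1088 mod 720 = 368 minutes = 6:08.
Now compute the angle at 6:08:
Hour hand: 6 x 30 + 8 x 0.5 = 184 degrees
Minute hand: 8 x 6 = 48 degrees
Difference: |184 - 48| = 136 degrees
The angle is 136 degrees

Final answer: 136 degrees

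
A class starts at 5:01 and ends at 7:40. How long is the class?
From 5:01 to 7:40:
(7 x 60 + 40) - (5 x 60 + 1) = 460 - 301 = 159 minutes
= 2 hours and 39 minutes

Final answer: 2 hours and 39 minutes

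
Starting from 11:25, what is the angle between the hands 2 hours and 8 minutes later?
First find the time 2 hours and 8 minutes after 11:25.
Total minutes: 11 x 60 + 25 + 2 x 60 + 8 = 813.
813 mod 720 = 93 minutes = 1:33.
Now compute the angle at 1:33:
Hour hand: 1 x 30 + 33 x 0.5 = 46.5 degrees
Minute hand: 33 x 6 = 198 degrees
Difference: |46.5 - 198| = 151.5 degrees
The angle is 151.5 degrees

Final answer: 151.5 degrees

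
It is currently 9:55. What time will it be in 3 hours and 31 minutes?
Starting time: 9:55
Adding 31 minutes to 55 minutes: 55 + 31 = 86 minutes = 1 hour and 26 minutes
Adding 3 hours: 9 + 3 + 1 (carry) = 13 - 12 = 1
Final time: 1:26

Final answer: 1:26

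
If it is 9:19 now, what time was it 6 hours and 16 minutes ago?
Starting time: 9:19 = 559 total minutes past 12:00
Subtracting: 6 hours and 16 minutes = 376 minutes
559 - 376 = 183 minutes
= 3 hours and 3 minutes past 12:00 = 3:03

Final answer: 3:03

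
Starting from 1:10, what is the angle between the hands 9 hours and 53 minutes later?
First find the time 9 hours and 53 minutes after 1:10.
Total minutes: 1 x 60 + 10 + 9 x 60 + 53 = 663.
663 mod 720 = 663 minutes = 11:03.
Now compute the angle at 11:03:
Hour hand: 11 x 30 + 3 x 0.5 = 331.5 degrees
Minute hand: 3 x 6 = 18 degrees
Difference: |331.5 - 18| = 313.5 degrees
Smaller angle: 360 - 313.5 = 46.5 degrees

Final answer: 46.5 degrees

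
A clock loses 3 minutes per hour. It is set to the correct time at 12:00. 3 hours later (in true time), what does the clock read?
For every 60 true minutes, the faulty clock advances 60 - 3 = 57 minutes.
True elapsed: 3 hours = 180 minutes.
Faulty clock advances: 180 x 57/60 = 171 minutes (drift: 9 minutes behind).
Shown time: 12:00 + 171 minutes = 2:51.

Final answer: 2:51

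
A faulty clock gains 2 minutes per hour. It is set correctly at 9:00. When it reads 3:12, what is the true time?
For every 60 true minutes, the faulty clock advances 62 minutes, so 1 faulty-clock minute corresponds to 60/62 true minutes.
From 9:00 to 3:12 on the faulty dial is 372 minutes.
True elapsed: 372 x 60/62 = 360 minutes = 6 hours.
True time: 9:00 + 6 hours = 3:00.

Final answer: 3:00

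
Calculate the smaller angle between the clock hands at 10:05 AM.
Hour hand position: 10 x 30 + 5 x 0.5 = 302.5 degrees
Minute hand position: 5 x 6 = 30 degrees
Difference: |302.5 - 30| = 272.5 degrees
Since 272.5 > 180, the smaller angle is 360 - 272.5 = 87.5 degrees

Final answer: 87.5 degrees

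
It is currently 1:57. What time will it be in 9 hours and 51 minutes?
Starting time: 1:57
Adding 51 minutes to 57 minutes: 57 + 51 = 108 minutes = 1 hour and 48 minutes
Adding 9 hours: 1 + 9 + 1 (carry) = 11
Final time: 11:48

Final answer: 11:48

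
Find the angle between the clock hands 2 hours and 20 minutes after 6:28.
First find the time 2 hours and 20 minutes after 6:28.
Total minutes: 6 x 60 + 28 + 2 x 60 + 20 = 528.
528 mod 720 = 528 minutes = 8:48.
Now compute the angle at 8:48:
Hour hand: 8 x 30 + 48 x 0.5 = 264 degrees
Minute hand: 48 x 6 = 288 degrees
Difference: |264 - 288| = 24 degrees
The angle is 24 degrees

Final answer: 24 degrees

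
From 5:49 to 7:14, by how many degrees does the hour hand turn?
The hour hand moves 0.5 degrees per minute.
Time elapsed: 7:14 - 5:49 = 85 minutes
Angular displacement: 85 x 0.5 = 42.5 degrees

Final answer: 42.5 degrees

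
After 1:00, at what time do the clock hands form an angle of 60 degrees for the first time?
At t minutes past 1:00, the hour hand is at 30 x 1 + 0.5t degrees and the minute hand is at 6t degrees.
The smaller angle between them is 60 degrees when |30H - 5.5t| = 60 or |30H - 5.5t| = 300.
With H = 1, solve 30 x 1 - 5.5t = +/- target for each target:
  t = (30 x 1 - 60) / 5.5 = -5.45 (outside (0, 60))
  t = (30 x 1 + 60) / 5.5 = 16.36
  t = (30 x 1 - 300) / 5.5 = -49.09 (outside (0, 60))
  t = (30 x 1 + 300) / 5.5 = 60 (outside (0, 60))
Valid solutions in (0, 60): {16.36} minutes.
The first occurrence is t = 16.36 minutes.
The hands form a 60-degree angle at 16.36 minutes past 1:00.

Final answer: 16.36 minutes past 1:00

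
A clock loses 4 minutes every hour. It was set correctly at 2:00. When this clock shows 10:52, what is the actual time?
For every 60 true minutes, the faulty clock advances 56 minutes, so 1 faulty-clock minute corresponds to 60/56 true minutes.
From 2:00 to 10:52 on the faulty dial is 532 minutes.
True elapsed: 532 x 60/56 = 570 minutes = 9 hours and 30 minutes.
True time: 2:00 + 9 hours and 30 minutes = 11:30.

Final answer: 11:30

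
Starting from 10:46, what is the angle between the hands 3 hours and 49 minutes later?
First find the time 3 hours and 49 minutes after 10:46.
Total minutes: 10 x 60 + 46 + 3 x 60 + 49 = 875.
875 mod 720 = 155 minutes = 2:35.
Now compute the angle at 2:35:
Hour hand: 2 x 30 + 35 x 0.5 = 77.5 degrees
Minute hand: 35 x 6 = 210 degrees
Difference: |77.5 - 210| = 132.5 degrees
The angle is 132.5 degrees

Final answer: 132.5 degrees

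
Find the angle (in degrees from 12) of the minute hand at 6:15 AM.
The minute hand moves 6 degrees per minute.
At 6:15: 15 x 6 = 90 degrees

Final answer: 90 degrees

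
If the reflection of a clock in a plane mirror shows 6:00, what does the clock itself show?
Reflection across the vertical (12-6) axis maps a hand at angle A degrees to (360 - A) degrees, which sends a reading of T minutes past 12:00 to (720 - T) minutes past 12:00.
Mirror reads 6:00 = 360 minutes past 12:00.
Actual time: (720 - 360) mod 720 = 360 minutes = 6:00.

Final answer: 6:00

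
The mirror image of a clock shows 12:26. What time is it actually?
Reflection across the vertical (12-6) axis maps a hand at angle A degrees to (360 - A) degrees, which sends a reading of T minutes past 12:00 to (720 - T) minutes past 12:00.
Mirror reads 12:26 = 26 minutes past 12:00.
Actual time: (720 - 26) mod 720 = 694 minutes = 11:34.

Final answer: 11:34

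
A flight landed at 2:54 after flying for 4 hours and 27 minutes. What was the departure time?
Starting time: 2:54 = 174 total minutes past 12:00
Subtracting: 4 hours and 27 minutes = 267 minutes
174 - 267 = -93 (negative, add 12 hours = 720) = 627 minutes
= 10 hours and 27 minutes past 12:00 = 10:27

Final answer: 10:27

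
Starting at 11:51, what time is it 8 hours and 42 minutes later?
Starting time: 11:51
Adding 42 minutes to 51 minutes: 51 + 42 = 93 minutes = 1 hour and 33 minutes
Adding 8 hours: 11 + 8 + 1 (carry) = 20 - 12 = 8
Final time: 8:33

Final answer: 8:33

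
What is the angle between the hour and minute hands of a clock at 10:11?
Hour hand position: 10 x 30 + 11 x 0.5 = 305.5 degrees
Minute hand position: 11 x 6 = 66 degrees
Difference: |305.5 - 66| = 239.5 degrees
Since 239.5 > 180, the smaller angle is 360 - 239.5 = 120.5 degrees

Final answer: 120.5 degrees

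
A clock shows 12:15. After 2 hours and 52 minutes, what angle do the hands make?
First find the time 2 hours and 52 minutes after 12:15.
Total minutes: 12 x 60 + 15 + 2 x 60 + 52 = 907.
907 mod 720 = 187 minutes = 3:07.
Now compute the angle at 3:07:
Hour hand: 3 x 30 + 7 x 0.5 = 93.5 degrees
Minute hand: 7 x 6 = 42 degrees
Difference: |93.5 - 42| = 51.5 degrees
The angle is 51.5 degrees

Final answer: 51.5 degrees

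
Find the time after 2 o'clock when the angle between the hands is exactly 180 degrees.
For hands to be 180 degrees apart: |30H - 5.5t| = 180
With H = 2: t = (30 x 2 + 180)/5.5 = 43.64 or t = (30 x 2 - 180)/5.5 = -21.82
First valid solution (0 < t < 60): t = 43.64 minutes
The hands are opposite at 43.64 minutes past 2:00.

Final answer: 43.64 minutes past 2:00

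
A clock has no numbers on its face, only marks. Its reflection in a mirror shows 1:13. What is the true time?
Reflection across the vertical (12-6) axis maps a hand at angle A degrees to (360 - A) degrees, which sends a reading of T minutes past 12:00 to (720 - T) minutes past 12:00.
Mirror reads 1:13 = 73 minutes past 12:00.
Actual time: (720 - 73) mod 720 = 647 minutes = 10:47.

Final answer: 10:47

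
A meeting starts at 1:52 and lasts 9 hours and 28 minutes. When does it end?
Starting time: 1:52
Adding 28 minutes to 52 minutes: 52 + 28 = 80 minutes = 1 hour and 20 minutes
Adding 9 hours: 1 + 9 + 1 (carry) = 11
Final time: 11:20

Final answer: 11:20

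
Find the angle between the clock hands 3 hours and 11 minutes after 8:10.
First find the time 3 hours and 11 minutes after 8:10.
Total minutes: 8 x 60 + 10 + 3 x 60 + 11 = 681.
681 mod 720 = 681 minutes = 11:21.
Now compute the angle at 11:21:
Hour hand: 11 x 30 + 21 x 0.5 = 340.5 degrees
Minute hand: 21 x 6 = 126 degrees
Difference: |340.5 - 126| = 214.5 degrees
Smaller angle: 360 - 214.5 = 145.5 degrees

Final answer: 145.5 degrees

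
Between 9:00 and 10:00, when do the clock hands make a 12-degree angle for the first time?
At t minutes past 9:00, the hour hand is at 30 x 9 + 0.5t degrees and the minute hand is at 6t degrees.
The smaller angle between them is 12 degrees when |30H - 5.5t| = 12 or |30H - 5.5t| = 348.
With H = 9, solve 30 x 9 - 5.5t = +/- target for each target:
  t = (30 x 9 - 12) / 5.5 = 46.91
  t = (30 x 9 + 12) / 5.5 = 51.27
  t = (30 x 9 - 348) / 5.5 = -14.18 (outside (0, 60))
  t = (30 x 9 + 348) / 5.5 = 112.36 (outside (0, 60))
Valid solutions in (0, 60): {46.91, 51.27} minutes.
The first occurrence is t = 46.91 minutes.
The hands form a 12-degree angle at 46.91 minutes past 9:00.

Final answer: 46.91 minutes past 9:00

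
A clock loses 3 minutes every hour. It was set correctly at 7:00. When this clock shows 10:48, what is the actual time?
For every 60 true minutes, the faulty clock advances 57 minutes, so 1 faulty-clock minute corresponds to 60/57 true minutes.
From 7:00 to 10:48 on the faulty dial is 228 minutes.
True elapsed: 228 x 60/57 = 240 minutes = 4 hours.
True time: 7:00 + 4 hours = 11:00.

Final answer: 11:00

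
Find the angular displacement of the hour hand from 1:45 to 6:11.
The hour hand moves 0.5 degrees per minute.
Time elapsed: 6:11 - 1:45 = 266 minutes
Angular displacement: 266 x 0.5 = 133 degrees

Final answer: 133 degrees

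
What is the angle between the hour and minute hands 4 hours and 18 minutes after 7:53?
First find the time 4 hours and 18 minutes after 7:53.
Total minutes: 7 x 60 + 53 + 4 x 60 + 18 = 731.
731 mod 720 = 11 minutes = 12:11.
Now compute the angle at 12:11:
Hour hand: 0 x 30 + 11 x 0.5 = 5.5 degrees
Minute hand: 11 x 6 = 66 degrees
Difference: |5.5 - 66| = 60.5 degrees
The angle is 60.5 degrees

Final answer: 60.5 degrees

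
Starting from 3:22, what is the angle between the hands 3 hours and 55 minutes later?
First find the time 3 hours and 55 minutes after 3:22.
Total minutes: 3 x 60 + 22 + 3 x 60 + 55 = 437.
437 mod 720 = 437 minutes = 7:17.
Now compute the angle at 7:17:
Hour hand: 7 x 30 + 17 x 0.5 = 218.5 degrees
Minute hand: 17 x 6 = 102 degrees
Difference: |218.5 - 102| = 116.5 degrees
The angle is 116.5 degrees

Final answer: 116.5 degrees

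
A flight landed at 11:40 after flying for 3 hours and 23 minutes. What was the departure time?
Starting time: 11:40 = 700 total minutes past 12:00
Subtracting: 3 hours and 23 minutes = 203 minutes
700 - 203 = 497 minutes
= 8 hours and 17 minutes past 12:00 = 8:17

Final answer: 8:17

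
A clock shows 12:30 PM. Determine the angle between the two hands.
Hour hand position: 0 x 30 + 30 x 0.5 = 15 degrees
Minute hand position: 30 x 6 = 180 degrees
Difference: |15 - 180| = 165 degrees
The angle between the hands is 165 degrees

Final answer: 165 degrees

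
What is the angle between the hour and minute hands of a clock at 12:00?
Hour hand position: 0 x 30 + 0 x 0.5 = 0 degrees
Minute hand position: 0 x 6 = 0 degrees
Difference: |0 - 0| = 0 degrees
The angle between the hands is 0 degrees

Final answer: 0 degrees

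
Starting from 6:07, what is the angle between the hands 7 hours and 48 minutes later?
First find the time 7 hours and 48 minutes after 6:07.
Total minutes: 6 x 60 + 7 + 7 x 60 + 48 = 835.
835 mod 720 = 115 minutes = 1:55.
Now compute the angle at 1:55:
Hour hand: 1 x 30 + 55 x 0.5 = 57.5 degrees
Minute hand: 55 x 6 = 330 degrees
Difference: |57.5 - 330| = 272.5 degrees
Smaller angle: 360 - 272.5 = 87.5 degrees

Final answer: 87.5 degrees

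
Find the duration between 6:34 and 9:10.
From 6:34 to 9:10:
(9 x 60 + 10) - (6 x 60 + 34) = 550 - 394 = 156 minutes
= 2 hours and 36 minutes

Final answer: 2 hours and 36 minutes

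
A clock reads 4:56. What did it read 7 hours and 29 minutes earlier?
Starting time: 4:56 = 296 total minutes past 12:00
Subtracting: 7 hours and 29 minutes = 449 minutes
296 - 449 = -153 (negative, add 12 hours = 720) = 567 minutes
= 9 hours and 27 minutes past 12:00 = 9:27

Final answer: 9:27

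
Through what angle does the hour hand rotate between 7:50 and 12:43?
The hour hand moves 0.5 degrees per minute.
Time elapsed: 12:43 - 7:50 = 293 minutes
Angular displacement: 293 x 0.5 = 146.5 degrees

Final answer: 146.5 degrees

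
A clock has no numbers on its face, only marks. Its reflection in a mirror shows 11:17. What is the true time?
Reflection across the vertical (12-6) axis maps a hand at angle A degrees to (360 - A) degrees, which sends a reading of T minutes past 12:00 to (720 - T) minutes past 12:00.
Mirror reads 11:17 = 677 minutes past 12:00.
Actual time: (720 - 677) mod 720 = 43 minutes = 12:43.

Final answer: 12:43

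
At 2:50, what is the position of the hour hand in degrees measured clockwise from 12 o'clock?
The hour hand moves 30 degrees per hour and 0.5 degrees per minute.
At 2:50: (2) x 30 + 50 x 0.5 = 60 + 25 = 85 degrees

Final answer: 85 degrees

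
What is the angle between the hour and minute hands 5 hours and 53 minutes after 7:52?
First find the time 5 hours and 53 minutes after 7:52.
Total minutes: 7 x 60 + 52 + 5 x 60 + 53 = 825.
825 mod 720 = 105 minutes = 1:45.
Now compute the angle at 1:45:
Hour hand: 1 x 30 + 45 x 0.5 = 52.5 degrees
Minute hand: 45 x 6 = 270 degrees
Difference: |52.5 - 270| = 217.5 degrees
Smaller angle: 360 - 217.5 = 142.5 degrees

Final answer: 142.5 degrees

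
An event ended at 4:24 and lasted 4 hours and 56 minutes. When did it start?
Starting time: 4:24 = 264 total minutes past 12:00
Subtracting: 4 hours and 56 minutes = 296 minutes
264 - 296 = -32 (negative, add 12 hours = 720) = 688 minutes
= 11 hours and 28 minutes past 12:00 = 11:28

Final answer: 11:28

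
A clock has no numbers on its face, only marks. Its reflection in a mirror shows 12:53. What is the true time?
Reflection across the vertical (12-6) axis maps a hand at angle A degrees to (360 - A) degrees, which sends a reading of T minutes past 12:00 to (720 - T) minutes past 12:00.
Mirror reads 12:53 = 53 minutes past 12:00.
Actual time: (720 - 53) mod 720 = 667 minutes = 11:07.

Final answer: 11:07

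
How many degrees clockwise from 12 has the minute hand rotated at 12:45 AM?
The minute hand moves 6 degrees per minute.
At 12:45: 45 x 6 = 270 degrees

Final answer: 270 degrees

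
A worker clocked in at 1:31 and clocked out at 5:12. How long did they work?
From 1:31 to 5:12:
(5 x 60 + 12) - (1 x 60 + 31) = 312 - 91 = 221 minutes
= 3 hours and 41 minutes

Final answer: 3 hours and 41 minutes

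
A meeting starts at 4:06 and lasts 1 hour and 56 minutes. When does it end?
Starting time: 4:06
Adding 56 minutes to 6 minutes: 6 + 56 = 62 minutes = 1 hour and 2 minutes
Adding 1 hour: 4 + 1 + 1 (carry) = 6
Final time: 6:02

Final answer: 6:02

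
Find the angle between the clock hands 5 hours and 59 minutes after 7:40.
First find the time 5 hours and 59 minutes after 7:40.
Total minutes: 7 x 60 + 40 + 5 x 60 + 59 = 819.
819 mod 720 = 99 minutes = 1:39.
Now compute the angle at 1:39:
Hour hand: 1 x 30 + 39 x 0.5 = 49.5 degrees
Minute hand: 39 x 6 = 234 degrees
Difference: |49.5 - 234| = 184.5 degrees
Smaller angle: 360 - 184.5 = 175.5 degrees

Final answer: 175.5 degrees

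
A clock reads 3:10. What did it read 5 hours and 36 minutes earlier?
Starting time: 3:10 = 190 total minutes past 12:00
Subtracting: 5 hours and 36 minutes = 336 minutes
190 - 336 = -146 (negative, add 12 hours = 720) = 574 minutes
= 9 hours and 34 minutes past 12:00 = 9:34

Final answer: 9:34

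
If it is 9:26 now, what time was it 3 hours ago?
Starting time: 9:26 = 566 total minutes past 12:00
Subtracting: 3 hours = 180 minutes
566 - 180 = 386 minutes
= 6 hours and 26 minutes past 12:00 = 6:26

Final answer: 6:26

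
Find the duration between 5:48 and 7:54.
From 5:48 to 7:54:
(7 x 60 + 54) - (5 x 60 + 48) = 474 - 348 = 126 minutes
= 2 hours and 6 minutes

Final answer: 2 hours and 6 minutes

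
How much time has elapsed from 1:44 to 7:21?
From 1:44 to 7:21:
(7 x 60 + 21) - (1 x 60 + 44) = 441 - 104 = 337 minutes
= 5 hours and 37 minutes

Final answer: 5 hours and 37 minutes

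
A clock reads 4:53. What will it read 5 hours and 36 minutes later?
Starting time: 4:53
Adding 36 minutes to 53 minutes: 53 + 36 = 89 minutes = 1 hour and 29 minutes
Adding 5 hours: 4 + 5 + 1 (carry) = 10
Final time: 10:29

Final answer: 10:29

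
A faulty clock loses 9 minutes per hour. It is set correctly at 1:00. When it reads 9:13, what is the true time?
For every 60 true minutes, the faulty clock advances 51 minutes, so 1 faulty-clock minute corresponds to 60/51 true minutes.
From 1:00 to 9:13 on the faulty dial is 493 minutes.
True elapsed: 493 x 60/51 = 580 minutes = 9 hours and 40 minutes.
True time: 1:00 + 9 hours and 40 minutes = 10:40.

Final answer: 10:40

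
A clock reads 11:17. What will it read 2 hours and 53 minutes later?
Starting time: 11:17
Adding 53 minutes to 17 minutes: 17 + 53 = 70 minutes = 1 hour and 10 minutes
Adding 2 hours: 11 + 2 + 1 (carry) = 14 - 12 = 2
Final time: 2:10

Final answer: 2:10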